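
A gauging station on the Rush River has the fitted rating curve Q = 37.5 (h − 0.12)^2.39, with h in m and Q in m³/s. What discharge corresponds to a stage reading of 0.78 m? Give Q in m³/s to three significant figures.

Q = 37.5 × (0.78 − 0.12)^2.39 = 37.5 × 0.66^2.39 = 13.89 m³/s

13.9 m³/s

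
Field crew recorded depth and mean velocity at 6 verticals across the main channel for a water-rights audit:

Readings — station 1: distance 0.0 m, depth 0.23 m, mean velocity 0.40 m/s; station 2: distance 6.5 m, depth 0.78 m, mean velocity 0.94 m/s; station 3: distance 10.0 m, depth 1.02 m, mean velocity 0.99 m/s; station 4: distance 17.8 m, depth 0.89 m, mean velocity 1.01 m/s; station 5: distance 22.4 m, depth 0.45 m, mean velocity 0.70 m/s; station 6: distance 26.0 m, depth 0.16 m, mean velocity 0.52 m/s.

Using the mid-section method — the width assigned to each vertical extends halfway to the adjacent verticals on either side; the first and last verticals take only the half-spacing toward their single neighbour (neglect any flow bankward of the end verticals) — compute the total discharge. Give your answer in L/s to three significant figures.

16700 L/s

w_1 = (6.5 − 0.0)/2 = 3.25 m; q_1 = 0.40 × 0.23 × 3.25 = 0.2990 m³/s
w_2 = (10.0 − 0.0)/2 = 5 m; q_2 = 0.94 × 0.78 × 5 = 3.666 m³/s
w_3 = (17.8 − 6.5)/2 = 5.65 m; q_3 = 0.99 × 1.02 × 5.65 = 5.705 m³/s
w_4 = (22.4 − 10.0)/2 = 6.2 m; q_4 = 1.01 × 0.89 × 6.2 = 5.573 m³/s
w_5 = (26.0 − 17.8)/2 = 4.1 m; q_5 = 0.70 × 0.45 × 4.1 = 1.292 m³/s
w_6 = (26.0 − 22.4)/2 = 1.8 m; q_6 = 0.52 × 0.16 × 1.8 = 0.1498 m³/s
Q = Σ qᵢ = 16.68 m³/s
= 16.68 × 1000 = 16680 L/s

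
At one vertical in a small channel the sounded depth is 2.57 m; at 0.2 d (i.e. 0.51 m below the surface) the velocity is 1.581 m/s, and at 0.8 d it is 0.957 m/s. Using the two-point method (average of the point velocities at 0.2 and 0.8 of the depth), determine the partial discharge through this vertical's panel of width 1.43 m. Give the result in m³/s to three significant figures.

4.66 m³/s

v̄ = (1.581 + 0.957) / 2 = 1.269 m/s
q = v̄ × d × w = 1.269 × 2.57 × 1.43 = 4.664 m³/s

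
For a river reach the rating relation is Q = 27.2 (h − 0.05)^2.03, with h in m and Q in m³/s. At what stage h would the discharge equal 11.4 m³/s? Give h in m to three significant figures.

0.702 m

h − h₀ = (Q/C)^(1/b) = (11.4/27.2)^(1/2.03) = 0.6516 m
h = 0.05 + 0.6516 = 0.7016 m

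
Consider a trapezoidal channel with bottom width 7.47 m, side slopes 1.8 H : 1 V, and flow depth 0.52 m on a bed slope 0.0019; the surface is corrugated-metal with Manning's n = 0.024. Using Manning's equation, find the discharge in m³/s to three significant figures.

4.69 m³/s

A = (b + z·y)·y = (7.47 + 1.8×0.52)×0.52 = 4.371 m²
P = b + 2y√(1+z²) = 7.47 + 2×0.52×√(1+1.8²) = 9.611 m
R = A/P = 4.371/9.611 = 0.4548 m
Q = (1/n)·A·R^(2/3)·S^(1/2) = (1/0.024) × 4.371 × 0.4548^(2/3) × 0.0019^(1/2) = 4.695 m³/s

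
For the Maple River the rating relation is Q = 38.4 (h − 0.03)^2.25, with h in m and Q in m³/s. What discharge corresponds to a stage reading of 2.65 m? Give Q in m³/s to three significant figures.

335 m³/s

Q = 38.4 × (2.65 − 0.03)^2.25 = 38.4 × 2.62^2.25 = 335.4 m³/s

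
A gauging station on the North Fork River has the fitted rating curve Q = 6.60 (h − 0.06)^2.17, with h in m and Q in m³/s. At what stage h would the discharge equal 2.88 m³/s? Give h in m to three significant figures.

h − h₀ = (Q/C)^(1/b) = (2.88/6.60)^(1/2.17) = 0.6824 m
h = 0.06 + 0.6824 = 0.7424 m

0.742 m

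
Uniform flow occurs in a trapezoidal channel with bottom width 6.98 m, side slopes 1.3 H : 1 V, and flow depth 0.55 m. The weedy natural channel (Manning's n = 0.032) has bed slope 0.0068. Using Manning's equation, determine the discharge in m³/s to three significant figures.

A = (b + z·y)·y = (6.98 + 1.3×0.55)×0.55 = 4.232 m²
P = b + 2y√(1+z²) = 6.98 + 2×0.55×√(1+1.3²) = 8.784 m
R = A/P = 4.232/8.784 = 0.4818 m
Q = (1/n)·A·R^(2/3)·S^(1/2) = (1/0.032) × 4.232 × 0.4818^(2/3) × 0.0068^(1/2) = 6.703 m³/s

6.70 m³/s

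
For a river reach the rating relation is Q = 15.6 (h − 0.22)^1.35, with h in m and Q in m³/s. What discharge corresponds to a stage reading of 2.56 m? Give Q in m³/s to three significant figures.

49.2 m³/s

Q = 15.6 × (2.56 − 0.22)^1.35 = 15.6 × 2.34^1.35 = 49.15 m³/s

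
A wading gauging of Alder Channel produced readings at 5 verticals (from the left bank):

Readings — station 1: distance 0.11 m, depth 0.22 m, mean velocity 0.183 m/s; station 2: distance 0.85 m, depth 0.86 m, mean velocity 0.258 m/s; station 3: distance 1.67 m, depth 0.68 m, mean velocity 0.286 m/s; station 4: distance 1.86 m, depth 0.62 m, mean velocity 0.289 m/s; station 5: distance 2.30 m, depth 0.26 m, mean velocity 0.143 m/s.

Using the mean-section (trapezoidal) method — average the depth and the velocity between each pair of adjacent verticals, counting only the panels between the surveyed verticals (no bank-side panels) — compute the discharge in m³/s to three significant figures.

0.337 m³/s

Panel 1-2: Δb = 0.74 m, d̄ = (0.22+0.86)/2 = 0.54, v̄ = (0.183+0.258)/2 = 0.2205 → q = 0.74×0.54×0.2205 = 0.08811 m³/s
Panel 2-3: Δb = 0.82 m, d̄ = (0.86+0.68)/2 = 0.77, v̄ = (0.258+0.286)/2 = 0.272 → q = 0.82×0.77×0.272 = 0.1717 m³/s
Panel 3-4: Δb = 0.19 m, d̄ = (0.68+0.62)/2 = 0.65, v̄ = (0.286+0.289)/2 = 0.2875 → q = 0.19×0.65×0.2875 = 0.03551 m³/s
Panel 4-5: Δb = 0.44 m, d̄ = (0.62+0.26)/2 = 0.44, v̄ = (0.289+0.143)/2 = 0.216 → q = 0.44×0.44×0.216 = 0.04182 m³/s
Q = Σ q = 0.3372 m³/s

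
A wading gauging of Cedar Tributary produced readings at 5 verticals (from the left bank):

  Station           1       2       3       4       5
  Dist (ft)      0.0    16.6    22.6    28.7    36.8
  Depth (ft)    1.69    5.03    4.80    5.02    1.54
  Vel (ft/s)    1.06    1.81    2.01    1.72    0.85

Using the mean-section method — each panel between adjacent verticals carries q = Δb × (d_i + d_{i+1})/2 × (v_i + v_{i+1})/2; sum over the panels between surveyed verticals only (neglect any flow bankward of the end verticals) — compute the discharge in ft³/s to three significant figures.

226 ft³/s

Panel 1-2: Δb = 16.6 ft, d̄ = (1.69+5.03)/2 = 3.36, v̄ = (1.06+1.81)/2 = 1.435 → q = 16.6×3.36×1.435 = 80.04 ft³/s
Panel 2-3: Δb = 6 ft, d̄ = (5.03+4.80)/2 = 4.915, v̄ = (1.81+2.01)/2 = 1.91 → q = 6×4.915×1.91 = 56.33 ft³/s
Panel 3-4: Δb = 6.1 ft, d̄ = (4.80+5.02)/2 = 4.91, v̄ = (2.01+1.72)/2 = 1.865 → q = 6.1×4.91×1.865 = 55.86 ft³/s
Panel 4-5: Δb = 8.1 ft, d̄ = (5.02+1.54)/2 = 3.28, v̄ = (1.72+0.85)/2 = 1.285 → q = 8.1×3.28×1.285 = 34.14 ft³/s
Q = Σ q = 226.4 ft³/s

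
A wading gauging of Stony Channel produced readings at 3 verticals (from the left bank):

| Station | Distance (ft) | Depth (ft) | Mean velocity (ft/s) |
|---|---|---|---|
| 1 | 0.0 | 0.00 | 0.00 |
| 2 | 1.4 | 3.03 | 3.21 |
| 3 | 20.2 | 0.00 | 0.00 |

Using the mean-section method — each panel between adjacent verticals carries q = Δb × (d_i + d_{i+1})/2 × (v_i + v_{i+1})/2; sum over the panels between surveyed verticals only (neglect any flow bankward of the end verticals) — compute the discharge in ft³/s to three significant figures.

Panel 1-2: Δb = 1.4 ft, d̄ = (0.00+3.03)/2 = 1.515, v̄ = (0.00+3.21)/2 = 1.605 → q = 1.4×1.515×1.605 = 3.404 ft³/s
Panel 2-3: Δb = 18.8 ft, d̄ = (3.03+0.00)/2 = 1.515, v̄ = (3.21+0.00)/2 = 1.605 → q = 18.8×1.515×1.605 = 45.71 ft³/s
Q = Σ q = 49.12 ft³/s

49.1 ft³/s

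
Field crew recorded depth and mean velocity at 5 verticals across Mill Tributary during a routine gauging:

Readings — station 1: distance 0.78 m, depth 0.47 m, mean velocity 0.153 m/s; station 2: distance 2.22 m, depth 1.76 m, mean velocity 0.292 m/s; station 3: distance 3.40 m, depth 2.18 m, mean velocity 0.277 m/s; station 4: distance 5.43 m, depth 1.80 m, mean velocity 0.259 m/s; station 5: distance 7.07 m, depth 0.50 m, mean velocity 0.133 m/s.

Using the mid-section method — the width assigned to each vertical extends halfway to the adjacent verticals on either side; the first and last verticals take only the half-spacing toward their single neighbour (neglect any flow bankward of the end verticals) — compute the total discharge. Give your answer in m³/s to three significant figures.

2.60 m³/s

w_1 = (2.22 − 0.78)/2 = 0.72 m; q_1 = 0.153 × 0.47 × 0.72 = 0.05178 m³/s
w_2 = (3.40 − 0.78)/2 = 1.31 m; q_2 = 0.292 × 1.76 × 1.31 = 0.6732 m³/s
w_3 = (5.43 − 2.22)/2 = 1.605 m; q_3 = 0.277 × 2.18 × 1.605 = 0.9692 m³/s
w_4 = (7.07 − 3.40)/2 = 1.835 m; q_4 = 0.259 × 1.80 × 1.835 = 0.8555 m³/s
w_5 = (7.07 − 5.43)/2 = 0.82 m; q_5 = 0.133 × 0.50 × 0.82 = 0.05453 m³/s
Q = Σ qᵢ = 2.604 m³/s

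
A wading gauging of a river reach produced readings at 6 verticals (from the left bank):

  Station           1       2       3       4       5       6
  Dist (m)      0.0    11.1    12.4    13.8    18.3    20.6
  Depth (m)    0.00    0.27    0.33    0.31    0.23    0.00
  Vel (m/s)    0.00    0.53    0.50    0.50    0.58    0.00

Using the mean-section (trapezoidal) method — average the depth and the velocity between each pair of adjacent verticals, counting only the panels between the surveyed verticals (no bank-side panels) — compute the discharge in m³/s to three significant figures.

1.55 m³/s

Panel 1-2: Δb = 11.1 m, d̄ = (0.00+0.27)/2 = 0.135, v̄ = (0.00+0.53)/2 = 0.265 → q = 11.1×0.135×0.265 = 0.3971 m³/s
Panel 2-3: Δb = 1.3 m, d̄ = (0.27+0.33)/2 = 0.3, v̄ = (0.53+0.50)/2 = 0.515 → q = 1.3×0.3×0.515 = 0.2009 m³/s
Panel 3-4: Δb = 1.4 m, d̄ = (0.33+0.31)/2 = 0.32, v̄ = (0.50+0.50)/2 = 0.5 → q = 1.4×0.32×0.5 = 0.2240 m³/s
Panel 4-5: Δb = 4.5 m, d̄ = (0.31+0.23)/2 = 0.27, v̄ = (0.50+0.58)/2 = 0.54 → q = 4.5×0.27×0.54 = 0.6561 m³/s
Panel 5-6: Δb = 2.3 m, d̄ = (0.23+0.00)/2 = 0.115, v̄ = (0.58+0.00)/2 = 0.29 → q = 2.3×0.115×0.29 = 0.07671 m³/s
Q = Σ q = 1.555 m³/s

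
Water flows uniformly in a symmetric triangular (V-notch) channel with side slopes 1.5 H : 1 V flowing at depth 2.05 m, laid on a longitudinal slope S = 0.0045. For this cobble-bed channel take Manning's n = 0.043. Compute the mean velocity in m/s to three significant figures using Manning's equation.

1.40 m/s

A = z·y² = 1.5×2.05² = 6.304 m²
P = 2y√(1+z²) = 2×2.05×√(1+1.5²) = 7.391 m
R = A/P = 6.304/7.391 = 0.8529 m
Q = (1/n)·A·R^(2/3)·S^(1/2) = (1/0.043) × 6.304 × 0.8529^(2/3) × 0.0045^(1/2) = 8.844 m³/s
V = Q/A = 8.844/6.304 = 1.403 m/s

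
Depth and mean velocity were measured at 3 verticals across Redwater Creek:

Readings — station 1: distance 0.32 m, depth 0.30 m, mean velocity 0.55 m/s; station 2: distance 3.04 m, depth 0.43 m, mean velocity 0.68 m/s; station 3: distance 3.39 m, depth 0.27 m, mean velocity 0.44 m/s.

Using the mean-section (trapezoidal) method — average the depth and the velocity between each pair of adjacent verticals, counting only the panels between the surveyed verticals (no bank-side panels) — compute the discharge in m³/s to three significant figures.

0.679 m³/s

Panel 1-2: Δb = 2.72 m, d̄ = (0.30+0.43)/2 = 0.365, v̄ = (0.55+0.68)/2 = 0.615 → q = 2.72×0.365×0.615 = 0.6106 m³/s
Panel 2-3: Δb = 0.35 m, d̄ = (0.43+0.27)/2 = 0.35, v̄ = (0.68+0.44)/2 = 0.56 → q = 0.35×0.35×0.56 = 0.06860 m³/s
Q = Σ q = 0.6792 m³/s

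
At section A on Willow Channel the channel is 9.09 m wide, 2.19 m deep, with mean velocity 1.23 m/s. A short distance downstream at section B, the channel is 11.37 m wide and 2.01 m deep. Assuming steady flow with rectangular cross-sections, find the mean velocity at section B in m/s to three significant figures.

Q = A₁V₁ = (9.09×2.19) × 1.23 = 24.49 m³/s
A₂ = 11.37 × 2.01 = 22.85 m²
V₂ = Q/A₂ = 24.49/22.85 = 1.071 m/s

1.07 m/s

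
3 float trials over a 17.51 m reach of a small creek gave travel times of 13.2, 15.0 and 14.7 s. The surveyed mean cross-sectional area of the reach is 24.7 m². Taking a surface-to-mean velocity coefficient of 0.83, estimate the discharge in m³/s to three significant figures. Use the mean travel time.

25.1 m³/s

t̄ = (13.2 + 15.0 + 14.7) / 3 = 14.3 s
v_surface = L / t̄ = 17.51 / 14.3 = 1.224 m/s
v_mean = 0.83 × 1.224 = 1.016 m/s
Q = A × v_mean = 24.7 × 1.016 = 25.10 m³/s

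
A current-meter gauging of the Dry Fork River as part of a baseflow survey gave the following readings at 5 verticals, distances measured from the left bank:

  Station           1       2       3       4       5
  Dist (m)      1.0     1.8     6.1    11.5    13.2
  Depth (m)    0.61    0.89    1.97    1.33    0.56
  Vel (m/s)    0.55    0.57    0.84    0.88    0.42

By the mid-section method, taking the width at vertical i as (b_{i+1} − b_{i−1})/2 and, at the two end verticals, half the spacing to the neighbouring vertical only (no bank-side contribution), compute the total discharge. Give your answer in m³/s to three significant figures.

w_1 = (1.8 − 1.0)/2 = 0.4 m; q_1 = 0.55 × 0.61 × 0.4 = 0.1342 m³/s
w_2 = (6.1 − 1.0)/2 = 2.55 m; q_2 = 0.57 × 0.89 × 2.55 = 1.294 m³/s
w_3 = (11.5 − 1.8)/2 = 4.85 m; q_3 = 0.84 × 1.97 × 4.85 = 8.026 m³/s
w_4 = (13.2 − 6.1)/2 = 3.55 m; q_4 = 0.88 × 1.33 × 3.55 = 4.155 m³/s
w_5 = (13.2 − 11.5)/2 = 0.85 m; q_5 = 0.42 × 0.56 × 0.85 = 0.1999 m³/s
Q = Σ qᵢ = 13.81 m³/s

13.8 m³/s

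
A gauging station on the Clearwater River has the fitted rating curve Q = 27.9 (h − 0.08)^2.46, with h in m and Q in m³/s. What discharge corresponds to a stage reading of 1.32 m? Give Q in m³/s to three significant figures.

Q = 27.9 × (1.32 − 0.08)^2.46 = 27.9 × 1.24^2.46 = 47.36 m³/s

47.4 m³/s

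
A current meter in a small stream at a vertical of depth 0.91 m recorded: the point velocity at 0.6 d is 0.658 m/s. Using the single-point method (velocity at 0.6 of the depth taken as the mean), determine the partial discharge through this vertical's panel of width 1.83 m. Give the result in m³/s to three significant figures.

1.10 m³/s

v̄ = v₀.₆ = 0.658 m/s
q = v̄ × d × w = 0.6580 × 0.91 × 1.83 = 1.096 m³/s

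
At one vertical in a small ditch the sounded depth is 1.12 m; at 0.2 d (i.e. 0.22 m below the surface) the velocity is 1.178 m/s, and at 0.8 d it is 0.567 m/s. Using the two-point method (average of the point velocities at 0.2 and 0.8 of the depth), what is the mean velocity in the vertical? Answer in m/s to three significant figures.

v̄ = (1.178 + 0.567) / 2 = 0.8725 m/s

0.873 m/s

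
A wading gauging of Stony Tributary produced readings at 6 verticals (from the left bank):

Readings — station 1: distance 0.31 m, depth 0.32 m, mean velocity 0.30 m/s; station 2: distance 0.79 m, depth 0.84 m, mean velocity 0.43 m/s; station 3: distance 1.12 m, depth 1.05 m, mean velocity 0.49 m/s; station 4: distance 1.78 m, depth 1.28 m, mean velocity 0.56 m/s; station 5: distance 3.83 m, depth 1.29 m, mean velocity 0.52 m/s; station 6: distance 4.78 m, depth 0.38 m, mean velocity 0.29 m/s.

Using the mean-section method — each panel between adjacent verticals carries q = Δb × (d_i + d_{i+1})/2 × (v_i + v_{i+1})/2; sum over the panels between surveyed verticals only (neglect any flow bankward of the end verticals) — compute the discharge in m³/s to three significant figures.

Panel 1-2: Δb = 0.48 m, d̄ = (0.32+0.84)/2 = 0.58, v̄ = (0.30+0.43)/2 = 0.365 → q = 0.48×0.58×0.365 = 0.1016 m³/s
Panel 2-3: Δb = 0.33 m, d̄ = (0.84+1.05)/2 = 0.945, v̄ = (0.43+0.49)/2 = 0.46 → q = 0.33×0.945×0.46 = 0.1435 m³/s
Panel 3-4: Δb = 0.66 m, d̄ = (1.05+1.28)/2 = 1.165, v̄ = (0.49+0.56)/2 = 0.525 → q = 0.66×1.165×0.525 = 0.4037 m³/s
Panel 4-5: Δb = 2.05 m, d̄ = (1.28+1.29)/2 = 1.285, v̄ = (0.56+0.52)/2 = 0.54 → q = 2.05×1.285×0.54 = 1.422 m³/s
Panel 5-6: Δb = 0.95 m, d̄ = (1.29+0.38)/2 = 0.835, v̄ = (0.52+0.29)/2 = 0.405 → q = 0.95×0.835×0.405 = 0.3213 m³/s
Q = Σ q = 2.393 m³/s

2.39 m³/s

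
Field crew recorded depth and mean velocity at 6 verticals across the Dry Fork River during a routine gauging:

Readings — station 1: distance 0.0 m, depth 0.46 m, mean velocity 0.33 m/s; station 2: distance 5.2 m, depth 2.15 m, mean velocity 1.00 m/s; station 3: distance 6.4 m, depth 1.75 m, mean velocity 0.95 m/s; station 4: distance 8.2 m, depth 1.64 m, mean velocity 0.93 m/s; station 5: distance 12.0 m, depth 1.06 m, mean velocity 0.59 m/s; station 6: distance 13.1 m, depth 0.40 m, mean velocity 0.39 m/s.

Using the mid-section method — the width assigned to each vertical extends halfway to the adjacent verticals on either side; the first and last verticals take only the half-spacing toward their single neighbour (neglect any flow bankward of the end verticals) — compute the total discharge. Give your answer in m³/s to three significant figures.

15.7 m³/s

w_1 = (5.2 − 0.0)/2 = 2.6 m; q_1 = 0.33 × 0.46 × 2.6 = 0.3947 m³/s
w_2 = (6.4 − 0.0)/2 = 3.2 m; q_2 = 1.00 × 2.15 × 3.2 = 6.880 m³/s
w_3 = (8.2 − 5.2)/2 = 1.5 m; q_3 = 0.95 × 1.75 × 1.5 = 2.494 m³/s
w_4 = (12.0 − 6.4)/2 = 2.8 m; q_4 = 0.93 × 1.64 × 2.8 = 4.271 m³/s
w_5 = (13.1 − 8.2)/2 = 2.45 m; q_5 = 0.59 × 1.06 × 2.45 = 1.532 m³/s
w_6 = (13.1 − 12.0)/2 = 0.55 m; q_6 = 0.39 × 0.40 × 0.55 = 0.08580 m³/s
Q = Σ qᵢ = 15.66 m³/s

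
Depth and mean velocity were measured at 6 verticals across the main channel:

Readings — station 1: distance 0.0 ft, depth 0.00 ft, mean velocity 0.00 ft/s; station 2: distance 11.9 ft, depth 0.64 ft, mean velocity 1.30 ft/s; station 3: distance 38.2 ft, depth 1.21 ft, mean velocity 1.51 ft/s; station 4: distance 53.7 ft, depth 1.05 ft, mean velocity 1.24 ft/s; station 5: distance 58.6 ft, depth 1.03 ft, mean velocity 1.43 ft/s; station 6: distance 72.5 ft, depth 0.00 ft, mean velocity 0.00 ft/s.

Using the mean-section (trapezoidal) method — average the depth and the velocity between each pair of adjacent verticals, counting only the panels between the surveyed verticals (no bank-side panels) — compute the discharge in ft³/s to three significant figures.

Panel 1-2: Δb = 11.9 ft, d̄ = (0.00+0.64)/2 = 0.32, v̄ = (0.00+1.30)/2 = 0.65 → q = 11.9×0.32×0.65 = 2.475 ft³/s
Panel 2-3: Δb = 26.3 ft, d̄ = (0.64+1.21)/2 = 0.925, v̄ = (1.30+1.51)/2 = 1.405 → q = 26.3×0.925×1.405 = 34.18 ft³/s
Panel 3-4: Δb = 15.5 ft, d̄ = (1.21+1.05)/2 = 1.13, v̄ = (1.51+1.24)/2 = 1.375 → q = 15.5×1.13×1.375 = 24.08 ft³/s
Panel 4-5: Δb = 4.9 ft, d̄ = (1.05+1.03)/2 = 1.04, v̄ = (1.24+1.43)/2 = 1.335 → q = 4.9×1.04×1.335 = 6.803 ft³/s
Panel 5-6: Δb = 13.9 ft, d̄ = (1.03+0.00)/2 = 0.515, v̄ = (1.43+0.00)/2 = 0.715 → q = 13.9×0.515×0.715 = 5.118 ft³/s
Q = Σ q = 72.66 ft³/s

72.7 ft³/s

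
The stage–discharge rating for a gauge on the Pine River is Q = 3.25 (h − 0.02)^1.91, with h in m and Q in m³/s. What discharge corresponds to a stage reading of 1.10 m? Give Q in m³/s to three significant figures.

3.76 m³/s

Q = 3.25 × (1.10 − 0.02)^1.91 = 3.25 × 1.08^1.91 = 3.765 m³/s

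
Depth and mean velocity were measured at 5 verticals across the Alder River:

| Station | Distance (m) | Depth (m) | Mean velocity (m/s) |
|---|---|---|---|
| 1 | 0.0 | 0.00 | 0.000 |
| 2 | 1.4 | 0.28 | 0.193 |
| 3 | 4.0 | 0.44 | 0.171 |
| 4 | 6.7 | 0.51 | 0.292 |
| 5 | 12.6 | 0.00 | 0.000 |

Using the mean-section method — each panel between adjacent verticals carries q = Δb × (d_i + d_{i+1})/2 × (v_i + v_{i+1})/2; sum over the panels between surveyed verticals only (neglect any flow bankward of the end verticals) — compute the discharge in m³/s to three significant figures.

Panel 1-2: Δb = 1.4 m, d̄ = (0.00+0.28)/2 = 0.14, v̄ = (0.000+0.193)/2 = 0.0965 → q = 1.4×0.14×0.0965 = 0.01891 m³/s
Panel 2-3: Δb = 2.6 m, d̄ = (0.28+0.44)/2 = 0.36, v̄ = (0.193+0.171)/2 = 0.182 → q = 2.6×0.36×0.182 = 0.1704 m³/s
Panel 3-4: Δb = 2.7 m, d̄ = (0.44+0.51)/2 = 0.475, v̄ = (0.171+0.292)/2 = 0.2315 → q = 2.7×0.475×0.2315 = 0.2969 m³/s
Panel 4-5: Δb = 5.9 m, d̄ = (0.51+0.00)/2 = 0.255, v̄ = (0.292+0.000)/2 = 0.146 → q = 5.9×0.255×0.146 = 0.2197 m³/s
Q = Σ q = 0.7058 m³/s

0.706 m³/s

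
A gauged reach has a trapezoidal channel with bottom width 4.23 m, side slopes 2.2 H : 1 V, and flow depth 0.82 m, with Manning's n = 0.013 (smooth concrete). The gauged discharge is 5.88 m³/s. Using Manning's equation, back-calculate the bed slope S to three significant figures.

A = (b + z·y)·y = (4.23 + 2.2×0.82)×0.82 = 4.948 m²
P = b + 2y√(1+z²) = 4.23 + 2×0.82×√(1+2.2²) = 8.193 m
R = A/P = 4.948/8.193 = 0.6039 m
S = (Q·n / (1·A·R^(2/3)))² = (5.88×0.013 / (1×4.948×0.7145))² = 0.0004676

0.000468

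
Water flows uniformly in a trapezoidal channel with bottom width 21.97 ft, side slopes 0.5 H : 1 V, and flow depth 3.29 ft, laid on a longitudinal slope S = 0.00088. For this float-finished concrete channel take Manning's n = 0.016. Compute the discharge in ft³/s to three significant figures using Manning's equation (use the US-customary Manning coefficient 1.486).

A = (b + z·y)·y = (21.97 + 0.5×3.29)×3.29 = 77.69 ft²
P = b + 2y√(1+z²) = 21.97 + 2×3.29×√(1+0.5²) = 29.33 ft
R = A/P = 77.69/29.33 = 2.649 ft
Q = (1.486/n)·A·R^(2/3)·S^(1/2) = (1.486/0.016) × 77.69 × 2.649^(2/3) × 0.00088^(1/2) = 409.8 ft³/s

410 ft³/s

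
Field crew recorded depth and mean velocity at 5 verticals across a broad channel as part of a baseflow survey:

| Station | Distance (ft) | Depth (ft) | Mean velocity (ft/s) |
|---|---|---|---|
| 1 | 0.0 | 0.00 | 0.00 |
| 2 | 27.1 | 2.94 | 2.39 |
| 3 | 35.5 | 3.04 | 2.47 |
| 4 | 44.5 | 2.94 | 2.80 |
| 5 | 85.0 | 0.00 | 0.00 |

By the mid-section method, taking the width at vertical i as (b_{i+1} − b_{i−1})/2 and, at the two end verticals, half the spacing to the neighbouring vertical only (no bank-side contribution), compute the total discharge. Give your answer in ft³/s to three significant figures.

394 ft³/s

w_2 = (35.5 − 0.0)/2 = 17.75 ft; q_2 = 2.39 × 2.94 × 17.75 = 124.7 ft³/s
w_3 = (44.5 − 27.1)/2 = 8.7 ft; q_3 = 2.47 × 3.04 × 8.7 = 65.33 ft³/s
w_4 = (85.0 − 35.5)/2 = 24.75 ft; q_4 = 2.80 × 2.94 × 24.75 = 203.7 ft³/s
Stations 1, 5 contribute zero (depth or velocity is 0).
Q = Σ qᵢ = 393.8 ft³/s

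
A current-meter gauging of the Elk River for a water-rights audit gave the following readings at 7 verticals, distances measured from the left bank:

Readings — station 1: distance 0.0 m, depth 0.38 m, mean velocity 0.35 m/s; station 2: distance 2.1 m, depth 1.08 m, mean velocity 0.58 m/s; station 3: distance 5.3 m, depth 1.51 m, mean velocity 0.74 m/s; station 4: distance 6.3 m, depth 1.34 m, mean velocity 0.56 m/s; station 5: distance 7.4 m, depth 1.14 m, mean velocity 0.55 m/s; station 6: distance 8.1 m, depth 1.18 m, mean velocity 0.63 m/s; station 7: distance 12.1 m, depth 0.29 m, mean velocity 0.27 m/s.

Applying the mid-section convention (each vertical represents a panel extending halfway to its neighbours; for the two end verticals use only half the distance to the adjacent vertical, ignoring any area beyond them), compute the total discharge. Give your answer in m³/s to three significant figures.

w_1 = (2.1 − 0.0)/2 = 1.05 m; q_1 = 0.35 × 0.38 × 1.05 = 0.1397 m³/s
w_2 = (5.3 − 0.0)/2 = 2.65 m; q_2 = 0.58 × 1.08 × 2.65 = 1.660 m³/s
w_3 = (6.3 − 2.1)/2 = 2.1 m; q_3 = 0.74 × 1.51 × 2.1 = 2.347 m³/s
w_4 = (7.4 − 5.3)/2 = 1.05 m; q_4 = 0.56 × 1.34 × 1.05 = 0.7879 m³/s
w_5 = (8.1 − 6.3)/2 = 0.9 m; q_5 = 0.55 × 1.14 × 0.9 = 0.5643 m³/s
w_6 = (12.1 − 7.4)/2 = 2.35 m; q_6 = 0.63 × 1.18 × 2.35 = 1.747 m³/s
w_7 = (12.1 − 8.1)/2 = 2 m; q_7 = 0.27 × 0.29 × 2 = 0.1566 m³/s
Q = Σ qᵢ = 7.402 m³/s

7.40 m³/s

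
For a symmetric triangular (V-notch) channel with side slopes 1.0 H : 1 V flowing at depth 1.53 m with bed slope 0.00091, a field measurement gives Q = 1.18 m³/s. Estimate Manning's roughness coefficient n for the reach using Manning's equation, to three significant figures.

0.0397

A = z·y² = 1.0×1.53² = 2.341 m²
P = 2y√(1+z²) = 2×1.53×√(1+1.0²) = 4.327 m
R = A/P = 2.341/4.327 = 0.5409 m
n = (1/Q)·A·R^(2/3)·S^(1/2) = (1/1.18) × 2.341 × 0.6639 × 0.03017 = 0.03973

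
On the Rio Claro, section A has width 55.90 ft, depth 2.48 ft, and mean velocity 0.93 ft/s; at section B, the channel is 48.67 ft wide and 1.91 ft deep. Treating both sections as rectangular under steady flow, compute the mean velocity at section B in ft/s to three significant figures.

Q = A₁V₁ = (55.90×2.48) × 0.93 = 128.9 ft³/s
A₂ = 48.67 × 1.91 = 92.96 ft²
V₂ = Q/A₂ = 128.9/92.96 = 1.387 ft/s

1.39 ft/s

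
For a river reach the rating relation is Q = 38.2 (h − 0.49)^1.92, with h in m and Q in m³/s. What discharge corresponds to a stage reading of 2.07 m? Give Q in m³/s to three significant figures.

91.9 m³/s

Q = 38.2 × (2.07 − 0.49)^1.92 = 38.2 × 1.58^1.92 = 91.94 m³/s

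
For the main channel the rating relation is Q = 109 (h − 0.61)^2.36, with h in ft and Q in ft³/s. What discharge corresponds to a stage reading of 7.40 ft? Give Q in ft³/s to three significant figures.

Q = 109 × (7.40 − 0.61)^2.36 = 109 × 6.79^2.36 = 10010 ft³/s

10000 ft³/s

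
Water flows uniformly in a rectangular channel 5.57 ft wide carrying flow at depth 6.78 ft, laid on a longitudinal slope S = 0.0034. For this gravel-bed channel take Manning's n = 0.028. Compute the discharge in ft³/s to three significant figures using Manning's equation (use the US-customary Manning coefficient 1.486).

184 ft³/s

A = b·y = 5.57 × 6.78 = 37.76 ft²
P = b + 2y = 5.57 + 2×6.78 = 19.13 ft
R = A/P = 37.76/19.13 = 1.974 ft
Q = (1.486/n)·A·R^(2/3)·S^(1/2) = (1.486/0.028) × 37.76 × 1.974^(2/3) × 0.0034^(1/2) = 183.9 ft³/s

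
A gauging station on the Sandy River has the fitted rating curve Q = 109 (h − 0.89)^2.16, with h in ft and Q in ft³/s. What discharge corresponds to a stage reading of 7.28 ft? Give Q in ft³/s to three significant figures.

5990 ft³/s

Q = 109 × (7.28 − 0.89)^2.16 = 109 × 6.39^2.16 = 5988 ft³/s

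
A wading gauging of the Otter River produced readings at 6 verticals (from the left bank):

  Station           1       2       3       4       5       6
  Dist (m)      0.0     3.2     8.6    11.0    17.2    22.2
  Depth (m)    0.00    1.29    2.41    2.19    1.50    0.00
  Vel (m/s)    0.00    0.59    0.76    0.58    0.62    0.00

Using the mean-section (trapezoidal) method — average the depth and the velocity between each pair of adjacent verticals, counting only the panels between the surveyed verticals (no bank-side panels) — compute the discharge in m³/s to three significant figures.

Panel 1-2: Δb = 3.2 m, d̄ = (0.00+1.29)/2 = 0.645, v̄ = (0.00+0.59)/2 = 0.295 → q = 3.2×0.645×0.295 = 0.6089 m³/s
Panel 2-3: Δb = 5.4 m, d̄ = (1.29+2.41)/2 = 1.85, v̄ = (0.59+0.76)/2 = 0.675 → q = 5.4×1.85×0.675 = 6.743 m³/s
Panel 3-4: Δb = 2.4 m, d̄ = (2.41+2.19)/2 = 2.3, v̄ = (0.76+0.58)/2 = 0.67 → q = 2.4×2.3×0.67 = 3.698 m³/s
Panel 4-5: Δb = 6.2 m, d̄ = (2.19+1.50)/2 = 1.845, v̄ = (0.58+0.62)/2 = 0.6 → q = 6.2×1.845×0.6 = 6.863 m³/s
Panel 5-6: Δb = 5 m, d̄ = (1.50+0.00)/2 = 0.75, v̄ = (0.62+0.00)/2 = 0.31 → q = 5×0.75×0.31 = 1.163 m³/s
Q = Σ q = 19.08 m³/s

19.1 m³/s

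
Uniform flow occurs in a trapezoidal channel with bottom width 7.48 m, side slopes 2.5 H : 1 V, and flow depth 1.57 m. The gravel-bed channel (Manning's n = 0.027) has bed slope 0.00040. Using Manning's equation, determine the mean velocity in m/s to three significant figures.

A = (b + z·y)·y = (7.48 + 2.5×1.57)×1.57 = 17.91 m²
P = b + 2y√(1+z²) = 7.48 + 2×1.57×√(1+2.5²) = 15.93 m
R = A/P = 17.91/15.93 = 1.124 m
Q = (1/n)·A·R^(2/3)·S^(1/2) = (1/0.027) × 17.91 × 1.124^(2/3) × 0.00040^(1/2) = 14.34 m³/s
V = Q/A = 14.34/17.91 = 0.8006 m/s

0.801 m/s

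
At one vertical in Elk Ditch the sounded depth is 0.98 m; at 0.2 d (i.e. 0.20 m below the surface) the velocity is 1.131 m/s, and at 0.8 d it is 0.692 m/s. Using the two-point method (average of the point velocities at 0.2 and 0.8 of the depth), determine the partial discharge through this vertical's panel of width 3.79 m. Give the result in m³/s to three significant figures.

3.39 m³/s

v̄ = (1.131 + 0.692) / 2 = 0.9115 m/s
q = v̄ × d × w = 0.9115 × 0.98 × 3.79 = 3.385 m³/s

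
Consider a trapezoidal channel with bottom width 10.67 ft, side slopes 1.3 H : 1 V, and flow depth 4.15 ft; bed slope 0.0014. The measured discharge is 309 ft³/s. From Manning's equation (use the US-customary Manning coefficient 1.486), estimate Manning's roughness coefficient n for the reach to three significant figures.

A = (b + z·y)·y = (10.67 + 1.3×4.15)×4.15 = 66.67 ft²
P = b + 2y√(1+z²) = 10.67 + 2×4.15×√(1+1.3²) = 24.28 ft
R = A/P = 66.67/24.28 = 2.746 ft
n = (1.486/Q)·A·R^(2/3)·S^(1/2) = (1.486/309) × 66.67 × 1.961 × 0.03742 = 0.02352

0.0235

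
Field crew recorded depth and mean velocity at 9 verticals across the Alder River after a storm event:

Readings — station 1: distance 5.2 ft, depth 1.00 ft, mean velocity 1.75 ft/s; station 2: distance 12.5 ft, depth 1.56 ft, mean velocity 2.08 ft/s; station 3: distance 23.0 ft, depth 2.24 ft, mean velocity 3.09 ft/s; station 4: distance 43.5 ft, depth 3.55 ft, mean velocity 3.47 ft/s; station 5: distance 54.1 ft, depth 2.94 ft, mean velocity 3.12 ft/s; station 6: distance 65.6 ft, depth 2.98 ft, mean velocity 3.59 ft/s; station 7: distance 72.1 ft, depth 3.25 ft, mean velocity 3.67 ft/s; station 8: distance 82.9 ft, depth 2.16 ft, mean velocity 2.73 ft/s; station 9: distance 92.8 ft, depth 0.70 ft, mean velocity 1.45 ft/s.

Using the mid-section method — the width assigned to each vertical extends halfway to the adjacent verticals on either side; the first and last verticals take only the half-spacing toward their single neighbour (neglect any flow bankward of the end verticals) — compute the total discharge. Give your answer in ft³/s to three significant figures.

701 ft³/s

w_1 = (12.5 − 5.2)/2 = 3.65 ft; q_1 = 1.75 × 1.00 × 3.65 = 6.388 ft³/s
w_2 = (23.0 − 5.2)/2 = 8.9 ft; q_2 = 2.08 × 1.56 × 8.9 = 28.88 ft³/s
w_3 = (43.5 − 12.5)/2 = 15.5 ft; q_3 = 3.09 × 2.24 × 15.5 = 107.3 ft³/s
w_4 = (54.1 − 23.0)/2 = 15.55 ft; q_4 = 3.47 × 3.55 × 15.55 = 191.6 ft³/s
w_5 = (65.6 − 43.5)/2 = 11.05 ft; q_5 = 3.12 × 2.94 × 11.05 = 101.4 ft³/s
w_6 = (72.1 − 54.1)/2 = 9 ft; q_6 = 3.59 × 2.98 × 9 = 96.28 ft³/s
w_7 = (82.9 − 65.6)/2 = 8.65 ft; q_7 = 3.67 × 3.25 × 8.65 = 103.2 ft³/s
w_8 = (92.8 − 72.1)/2 = 10.35 ft; q_8 = 2.73 × 2.16 × 10.35 = 61.03 ft³/s
w_9 = (92.8 − 82.9)/2 = 4.95 ft; q_9 = 1.45 × 0.70 × 4.95 = 5.024 ft³/s
Q = Σ qᵢ = 701.0 ft³/s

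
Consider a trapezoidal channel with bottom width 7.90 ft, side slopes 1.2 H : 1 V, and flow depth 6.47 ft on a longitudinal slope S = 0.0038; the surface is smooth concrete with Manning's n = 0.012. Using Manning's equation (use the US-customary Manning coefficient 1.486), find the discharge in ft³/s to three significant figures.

1820 ft³/s

A = (b + z·y)·y = (7.90 + 1.2×6.47)×6.47 = 101.3 ft²
P = b + 2y√(1+z²) = 7.90 + 2×6.47×√(1+1.2²) = 28.11 ft
R = A/P = 101.3/28.11 = 3.605 ft
Q = (1.486/n)·A·R^(2/3)·S^(1/2) = (1.486/0.012) × 101.3 × 3.605^(2/3) × 0.0038^(1/2) = 1819 ft³/s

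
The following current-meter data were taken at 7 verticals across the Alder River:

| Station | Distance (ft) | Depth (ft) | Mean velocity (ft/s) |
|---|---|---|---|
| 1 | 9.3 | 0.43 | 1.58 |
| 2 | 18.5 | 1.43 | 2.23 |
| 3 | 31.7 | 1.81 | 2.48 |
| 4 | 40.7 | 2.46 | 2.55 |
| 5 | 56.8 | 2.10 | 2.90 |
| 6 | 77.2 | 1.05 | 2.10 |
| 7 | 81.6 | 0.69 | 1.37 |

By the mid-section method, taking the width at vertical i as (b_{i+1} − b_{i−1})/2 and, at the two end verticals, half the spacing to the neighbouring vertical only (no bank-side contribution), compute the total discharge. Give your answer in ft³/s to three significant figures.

308 ft³/s

w_1 = (18.5 − 9.3)/2 = 4.6 ft; q_1 = 1.58 × 0.43 × 4.6 = 3.125 ft³/s
w_2 = (31.7 − 9.3)/2 = 11.2 ft; q_2 = 2.23 × 1.43 × 11.2 = 35.72 ft³/s
w_3 = (40.7 − 18.5)/2 = 11.1 ft; q_3 = 2.48 × 1.81 × 11.1 = 49.83 ft³/s
w_4 = (56.8 − 31.7)/2 = 12.55 ft; q_4 = 2.55 × 2.46 × 12.55 = 78.73 ft³/s
w_5 = (77.2 − 40.7)/2 = 18.25 ft; q_5 = 2.90 × 2.10 × 18.25 = 111.1 ft³/s
w_6 = (81.6 − 56.8)/2 = 12.4 ft; q_6 = 2.10 × 1.05 × 12.4 = 27.34 ft³/s
w_7 = (81.6 − 77.2)/2 = 2.2 ft; q_7 = 1.37 × 0.69 × 2.2 = 2.080 ft³/s
Q = Σ qᵢ = 308.0 ft³/s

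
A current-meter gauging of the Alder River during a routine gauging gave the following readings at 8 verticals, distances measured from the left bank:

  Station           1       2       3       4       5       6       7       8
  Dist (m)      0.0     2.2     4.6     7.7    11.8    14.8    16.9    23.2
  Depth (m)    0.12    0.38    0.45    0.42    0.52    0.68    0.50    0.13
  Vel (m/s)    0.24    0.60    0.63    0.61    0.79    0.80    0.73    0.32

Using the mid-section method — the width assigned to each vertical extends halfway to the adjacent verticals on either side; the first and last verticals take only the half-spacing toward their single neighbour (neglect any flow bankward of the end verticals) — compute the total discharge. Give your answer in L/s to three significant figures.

6770 L/s

w_1 = (2.2 − 0.0)/2 = 1.1 m; q_1 = 0.24 × 0.12 × 1.1 = 0.03168 m³/s
w_2 = (4.6 − 0.0)/2 = 2.3 m; q_2 = 0.60 × 0.38 × 2.3 = 0.5244 m³/s
w_3 = (7.7 − 2.2)/2 = 2.75 m; q_3 = 0.63 × 0.45 × 2.75 = 0.7796 m³/s
w_4 = (11.8 − 4.6)/2 = 3.6 m; q_4 = 0.61 × 0.42 × 3.6 = 0.9223 m³/s
w_5 = (14.8 − 7.7)/2 = 3.55 m; q_5 = 0.79 × 0.52 × 3.55 = 1.458 m³/s
w_6 = (16.9 − 11.8)/2 = 2.55 m; q_6 = 0.80 × 0.68 × 2.55 = 1.387 m³/s
w_7 = (23.2 − 14.8)/2 = 4.2 m; q_7 = 0.73 × 0.50 × 4.2 = 1.533 m³/s
w_8 = (23.2 − 16.9)/2 = 3.15 m; q_8 = 0.32 × 0.13 × 3.15 = 0.1310 m³/s
Q = Σ qᵢ = 6.768 m³/s
= 6.768 × 1000 = 6768 L/s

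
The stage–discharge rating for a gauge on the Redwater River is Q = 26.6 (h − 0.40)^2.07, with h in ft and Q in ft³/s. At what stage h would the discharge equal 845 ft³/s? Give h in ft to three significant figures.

h − h₀ = (Q/C)^(1/b) = (845/26.6)^(1/2.07) = 5.316 ft
h = 0.40 + 5.316 = 5.716 ft

5.72 ft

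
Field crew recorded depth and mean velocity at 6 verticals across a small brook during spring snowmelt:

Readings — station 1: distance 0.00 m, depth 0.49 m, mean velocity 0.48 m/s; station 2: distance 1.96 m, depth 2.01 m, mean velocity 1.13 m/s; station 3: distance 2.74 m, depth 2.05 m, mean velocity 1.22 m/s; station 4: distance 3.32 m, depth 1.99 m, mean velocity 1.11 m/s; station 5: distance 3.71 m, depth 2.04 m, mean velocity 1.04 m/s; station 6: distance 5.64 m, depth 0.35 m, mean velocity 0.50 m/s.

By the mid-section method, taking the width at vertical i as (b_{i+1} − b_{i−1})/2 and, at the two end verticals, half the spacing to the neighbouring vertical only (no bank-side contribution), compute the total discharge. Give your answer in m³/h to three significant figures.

31500 m³/h

w_1 = (1.96 − 0.00)/2 = 0.98 m; q_1 = 0.48 × 0.49 × 0.98 = 0.2305 m³/s
w_2 = (2.74 − 0.00)/2 = 1.37 m; q_2 = 1.13 × 2.01 × 1.37 = 3.112 m³/s
w_3 = (3.32 − 1.96)/2 = 0.68 m; q_3 = 1.22 × 2.05 × 0.68 = 1.701 m³/s
w_4 = (3.71 − 2.74)/2 = 0.485 m; q_4 = 1.11 × 1.99 × 0.485 = 1.071 m³/s
w_5 = (5.64 − 3.32)/2 = 1.16 m; q_5 = 1.04 × 2.04 × 1.16 = 2.461 m³/s
w_6 = (5.64 − 3.71)/2 = 0.965 m; q_6 = 0.50 × 0.35 × 0.965 = 0.1689 m³/s
Q = Σ qᵢ = 8.744 m³/s
= 8.744 × 3600 = 31480 m³/h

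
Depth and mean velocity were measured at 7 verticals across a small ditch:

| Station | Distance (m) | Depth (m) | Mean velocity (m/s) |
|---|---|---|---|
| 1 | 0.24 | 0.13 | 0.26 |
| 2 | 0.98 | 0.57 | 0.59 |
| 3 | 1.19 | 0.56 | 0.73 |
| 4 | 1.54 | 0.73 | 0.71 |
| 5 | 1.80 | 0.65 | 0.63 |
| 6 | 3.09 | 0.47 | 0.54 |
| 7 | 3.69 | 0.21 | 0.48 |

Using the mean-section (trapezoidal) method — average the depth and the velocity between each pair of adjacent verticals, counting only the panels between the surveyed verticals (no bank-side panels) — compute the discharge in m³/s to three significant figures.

Panel 1-2: Δb = 0.74 m, d̄ = (0.13+0.57)/2 = 0.35, v̄ = (0.26+0.59)/2 = 0.425 → q = 0.74×0.35×0.425 = 0.1101 m³/s
Panel 2-3: Δb = 0.21 m, d̄ = (0.57+0.56)/2 = 0.565, v̄ = (0.59+0.73)/2 = 0.66 → q = 0.21×0.565×0.66 = 0.07831 m³/s
Panel 3-4: Δb = 0.35 m, d̄ = (0.56+0.73)/2 = 0.645, v̄ = (0.73+0.71)/2 = 0.72 → q = 0.35×0.645×0.72 = 0.1625 m³/s
Panel 4-5: Δb = 0.26 m, d̄ = (0.73+0.65)/2 = 0.69, v̄ = (0.71+0.63)/2 = 0.67 → q = 0.26×0.69×0.67 = 0.1202 m³/s
Panel 5-6: Δb = 1.29 m, d̄ = (0.65+0.47)/2 = 0.56, v̄ = (0.63+0.54)/2 = 0.585 → q = 1.29×0.56×0.585 = 0.4226 m³/s
Panel 6-7: Δb = 0.6 m, d̄ = (0.47+0.21)/2 = 0.34, v̄ = (0.54+0.48)/2 = 0.51 → q = 0.6×0.34×0.51 = 0.1040 m³/s
Q = Σ q = 0.9978 m³/s

0.998 m³/s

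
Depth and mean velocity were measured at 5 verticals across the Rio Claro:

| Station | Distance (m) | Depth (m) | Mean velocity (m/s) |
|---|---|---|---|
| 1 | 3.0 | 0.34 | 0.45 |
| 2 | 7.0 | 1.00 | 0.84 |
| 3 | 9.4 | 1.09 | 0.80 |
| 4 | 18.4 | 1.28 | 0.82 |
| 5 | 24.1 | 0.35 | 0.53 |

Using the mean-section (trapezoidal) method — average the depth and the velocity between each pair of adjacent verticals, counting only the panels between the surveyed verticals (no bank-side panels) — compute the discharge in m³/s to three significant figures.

15.6 m³/s

Panel 1-2: Δb = 4 m, d̄ = (0.34+1.00)/2 = 0.67, v̄ = (0.45+0.84)/2 = 0.645 → q = 4×0.67×0.645 = 1.729 m³/s
Panel 2-3: Δb = 2.4 m, d̄ = (1.00+1.09)/2 = 1.045, v̄ = (0.84+0.80)/2 = 0.82 → q = 2.4×1.045×0.82 = 2.057 m³/s
Panel 3-4: Δb = 9 m, d̄ = (1.09+1.28)/2 = 1.185, v̄ = (0.80+0.82)/2 = 0.81 → q = 9×1.185×0.81 = 8.639 m³/s
Panel 4-5: Δb = 5.7 m, d̄ = (1.28+0.35)/2 = 0.815, v̄ = (0.82+0.53)/2 = 0.675 → q = 5.7×0.815×0.675 = 3.136 m³/s
Q = Σ q = 15.56 m³/s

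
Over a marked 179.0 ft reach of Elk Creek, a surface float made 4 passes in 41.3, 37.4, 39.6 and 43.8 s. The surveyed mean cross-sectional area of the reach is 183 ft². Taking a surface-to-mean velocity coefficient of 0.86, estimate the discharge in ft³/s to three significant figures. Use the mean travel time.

695 ft³/s

t̄ = (41.3 + 37.4 + 39.6 + 43.8) / 4 = 40.525 s
v_surface = L / t̄ = 179.0 / 40.525 = 4.417 ft/s
v_mean = 0.86 × 4.417 = 3.799 ft/s
Q = A × v_mean = 183 × 3.799 = 695.2 ft³/s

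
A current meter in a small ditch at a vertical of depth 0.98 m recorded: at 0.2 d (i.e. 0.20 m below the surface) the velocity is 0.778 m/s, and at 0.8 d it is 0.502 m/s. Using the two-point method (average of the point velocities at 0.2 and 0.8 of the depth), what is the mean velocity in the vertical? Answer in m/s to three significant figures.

v̄ = (0.778 + 0.502) / 2 = 0.6400 m/s

0.640 m/s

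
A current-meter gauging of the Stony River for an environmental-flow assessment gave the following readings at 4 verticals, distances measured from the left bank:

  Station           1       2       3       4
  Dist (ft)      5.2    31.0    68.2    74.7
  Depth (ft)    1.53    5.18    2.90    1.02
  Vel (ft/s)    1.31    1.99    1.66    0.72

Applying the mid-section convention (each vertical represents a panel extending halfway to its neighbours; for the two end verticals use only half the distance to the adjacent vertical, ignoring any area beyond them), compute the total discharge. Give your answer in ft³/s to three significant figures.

w_1 = (31.0 − 5.2)/2 = 12.9 ft; q_1 = 1.31 × 1.53 × 12.9 = 25.86 ft³/s
w_2 = (68.2 − 5.2)/2 = 31.5 ft; q_2 = 1.99 × 5.18 × 31.5 = 324.7 ft³/s
w_3 = (74.7 − 31.0)/2 = 21.85 ft; q_3 = 1.66 × 2.90 × 21.85 = 105.2 ft³/s
w_4 = (74.7 − 68.2)/2 = 3.25 ft; q_4 = 0.72 × 1.02 × 3.25 = 2.387 ft³/s
Q = Σ qᵢ = 458.1 ft³/s

458 ft³/s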